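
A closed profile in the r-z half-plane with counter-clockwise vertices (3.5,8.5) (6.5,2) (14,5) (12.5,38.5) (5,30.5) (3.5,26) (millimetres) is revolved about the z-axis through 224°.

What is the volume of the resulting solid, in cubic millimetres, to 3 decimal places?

Profile (r,z), 6 vertices: (3.5,8.5) (6.5,2) (14,5) (12.5,38.5) (5,30.5) (3.5,26)
edge 0: (3.5,8.5)→(6.5,2)  cross = 3.5·2 − 6.5·8.5 = -48.2500; (r_i+r_j)·cross = 10·-48.2500 = -482.5000
edge 1: (6.5,2)→(14,5)  cross = 6.5·5 − 14·2 = 4.5000; (r_i+r_j)·cross = 20.5·4.5000 = 92.2500
edge 2: (14,5)→(12.5,38.5)  cross = 14·38.5 − 12.5·5 = 476.5000; (r_i+r_j)·cross = 26.5·476.5000 = 12627.2500
edge 3: (12.5,38.5)→(5,30.5)  cross = 12.5·30.5 − 5·38.5 = 188.7500; (r_i+r_j)·cross = 17.5·188.7500 = 3303.1250
edge 4: (5,30.5)→(3.5,26)  cross = 5·26 − 3.5·30.5 = 23.2500; (r_i+r_j)·cross = 8.5·23.2500 = 197.6250
edge 5: (3.5,26)→(3.5,8.5)  cross = 3.5·8.5 − 3.5·26 = -61.2500; (r_i+r_j)·cross = 7·-61.2500 = -428.7500
Σcross = 583.5000 → A = |Σcross|/2 = 291.7500 mm²
Σ(r_i+r_j)·cross = 15309.0000 → first moment M = |Σ|/6 = 2551.5000
R_c = M/A = 2551.5000/291.7500 = 8.7455 mm
θ = 224° = 3.909538 rad
V = θ·R_c·A = 3.909538·8.7455·291.7500 = 9975.185 mm³

Volume = 9975.185 mm³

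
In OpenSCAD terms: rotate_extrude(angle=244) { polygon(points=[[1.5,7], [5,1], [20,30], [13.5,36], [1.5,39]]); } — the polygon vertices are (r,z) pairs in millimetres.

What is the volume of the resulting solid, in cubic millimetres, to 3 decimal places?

Profile (r,z), 5 vertices: (1.5,7) (5,1) (20,30) (13.5,36) (1.5,39)
edge 0: (1.5,7)→(5,1)  cross = 1.5·1 − 5·7 = -33.5000; (r_i+r_j)·cross = 6.5·-33.5000 = -217.7500
edge 1: (5,1)→(20,30)  cross = 5·30 − 20·1 = 130.0000; (r_i+r_j)·cross = 25·130.0000 = 3250.0000
edge 2: (20,30)→(13.5,36)  cross = 20·36 − 13.5·30 = 315.0000; (r_i+r_j)·cross = 33.5·315.0000 = 10552.5000
edge 3: (13.5,36)→(1.5,39)  cross = 13.5·39 − 1.5·36 = 472.5000; (r_i+r_j)·cross = 15·472.5000 = 7087.5000
edge 4: (1.5,39)→(1.5,7)  cross = 1.5·7 − 1.5·39 = -48.0000; (r_i+r_j)·cross = 3·-48.0000 = -144.0000
Σcross = 836.0000 → A = |Σcross|/2 = 418.0000 mm²
Σ(r_i+r_j)·cross = 20528.2500 → first moment M = |Σ|/6 = 3421.3750
R_c = M/A = 3421.3750/418.0000 = 8.1851 mm
θ = 244° = 4.258603 rad
V = θ·R_c·A = 4.258603·8.1851·418.0000 = 14570.279 mm³

Volume = 14570.279 mm³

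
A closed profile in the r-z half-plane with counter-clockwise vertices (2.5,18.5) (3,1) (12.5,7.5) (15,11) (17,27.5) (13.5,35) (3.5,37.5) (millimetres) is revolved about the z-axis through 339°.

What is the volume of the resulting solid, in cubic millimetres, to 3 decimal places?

Volume = 20650.274 mm³

Profile (r,z), 7 vertices: (2.5,18.5) (3,1) (12.5,7.5) (15,11) (17,27.5) (13.5,35) (3.5,37.5)
edge 0: (2.5,18.5)→(3,1)  cross = 2.5·1 − 3·18.5 = -53.0000; (r_i+r_j)·cross = 5.5·-53.0000 = -291.5000
edge 1: (3,1)→(12.5,7.5)  cross = 3·7.5 − 12.5·1 = 10.0000; (r_i+r_j)·cross = 15.5·10.0000 = 155.0000
edge 2: (12.5,7.5)→(15,11)  cross = 12.5·11 − 15·7.5 = 25.0000; (r_i+r_j)·cross = 27.5·25.0000 = 687.5000
edge 3: (15,11)→(17,27.5)  cross = 15·27.5 − 17·11 = 225.5000; (r_i+r_j)·cross = 32·225.5000 = 7216.0000
edge 4: (17,27.5)→(13.5,35)  cross = 17·35 − 13.5·27.5 = 223.7500; (r_i+r_j)·cross = 30.5·223.7500 = 6824.3750
edge 5: (13.5,35)→(3.5,37.5)  cross = 13.5·37.5 − 3.5·35 = 383.7500; (r_i+r_j)·cross = 17·383.7500 = 6523.7500
edge 6: (3.5,37.5)→(2.5,18.5)  cross = 3.5·18.5 − 2.5·37.5 = -29.0000; (r_i+r_j)·cross = 6·-29.0000 = -174.0000
Σcross = 786.0000 → A = |Σcross|/2 = 393.0000 mm²
Σ(r_i+r_j)·cross = 20941.1250 → first moment M = |Σ|/6 = 3490.1875
R_c = M/A = 3490.1875/393.0000 = 8.8809 mm
θ = 339° = 5.916666 rad
V = θ·R_c·A = 5.916666·8.8809·393.0000 = 20650.274 mm³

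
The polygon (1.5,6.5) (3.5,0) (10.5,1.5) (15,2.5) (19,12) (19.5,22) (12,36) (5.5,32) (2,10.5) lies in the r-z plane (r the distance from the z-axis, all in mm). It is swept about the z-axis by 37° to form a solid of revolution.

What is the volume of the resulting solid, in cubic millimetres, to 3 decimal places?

Volume = 3082.471 mm³

Profile (r,z), 9 vertices: (1.5,6.5) (3.5,0) (10.5,1.5) (15,2.5) (19,12) (19.5,22) (12,36) (5.5,32) (2,10.5)
edge 0: (1.5,6.5)→(3.5,0)  cross = 1.5·0 − 3.5·6.5 = -22.7500; (r_i+r_j)·cross = 5·-22.7500 = -113.7500
edge 1: (3.5,0)→(10.5,1.5)  cross = 3.5·1.5 − 10.5·0 = 5.2500; (r_i+r_j)·cross = 14·5.2500 = 73.5000
edge 2: (10.5,1.5)→(15,2.5)  cross = 10.5·2.5 − 15·1.5 = 3.7500; (r_i+r_j)·cross = 25.5·3.7500 = 95.6250
edge 3: (15,2.5)→(19,12)  cross = 15·12 − 19·2.5 = 132.5000; (r_i+r_j)·cross = 34·132.5000 = 4505.0000
edge 4: (19,12)→(19.5,22)  cross = 19·22 − 19.5·12 = 184.0000; (r_i+r_j)·cross = 38.5·184.0000 = 7084.0000
edge 5: (19.5,22)→(12,36)  cross = 19.5·36 − 12·22 = 438.0000; (r_i+r_j)·cross = 31.5·438.0000 = 13797.0000
edge 6: (12,36)→(5.5,32)  cross = 12·32 − 5.5·36 = 186.0000; (r_i+r_j)·cross = 17.5·186.0000 = 3255.0000
edge 7: (5.5,32)→(2,10.5)  cross = 5.5·10.5 − 2·32 = -6.2500; (r_i+r_j)·cross = 7.5·-6.2500 = -46.8750
edge 8: (2,10.5)→(1.5,6.5)  cross = 2·6.5 − 1.5·10.5 = -2.7500; (r_i+r_j)·cross = 3.5·-2.7500 = -9.6250
Σcross = 917.7500 → A = |Σcross|/2 = 458.8750 mm²
Σ(r_i+r_j)·cross = 28639.8750 → first moment M = |Σ|/6 = 4773.3125
R_c = M/A = 4773.3125/458.8750 = 10.4022 mm
θ = 37° = 0.645772 rad
V = θ·R_c·A = 0.645772·10.4022·458.8750 = 3082.471 mm³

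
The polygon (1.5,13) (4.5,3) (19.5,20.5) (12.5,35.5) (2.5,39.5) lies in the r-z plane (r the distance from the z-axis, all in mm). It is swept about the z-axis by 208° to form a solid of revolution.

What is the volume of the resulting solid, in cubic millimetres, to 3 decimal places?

Volume = 12346.599 mm³

Profile (r,z), 5 vertices: (1.5,13) (4.5,3) (19.5,20.5) (12.5,35.5) (2.5,39.5)
edge 0: (1.5,13)→(4.5,3)  cross = 1.5·3 − 4.5·13 = -54.0000; (r_i+r_j)·cross = 6·-54.0000 = -324.0000
edge 1: (4.5,3)→(19.5,20.5)  cross = 4.5·20.5 − 19.5·3 = 33.7500; (r_i+r_j)·cross = 24·33.7500 = 810.0000
edge 2: (19.5,20.5)→(12.5,35.5)  cross = 19.5·35.5 − 12.5·20.5 = 436.0000; (r_i+r_j)·cross = 32·436.0000 = 13952.0000
edge 3: (12.5,35.5)→(2.5,39.5)  cross = 12.5·39.5 − 2.5·35.5 = 405.0000; (r_i+r_j)·cross = 15·405.0000 = 6075.0000
edge 4: (2.5,39.5)→(1.5,13)  cross = 2.5·13 − 1.5·39.5 = -26.7500; (r_i+r_j)·cross = 4·-26.7500 = -107.0000
Σcross = 794.0000 → A = |Σcross|/2 = 397.0000 mm²
Σ(r_i+r_j)·cross = 20406.0000 → first moment M = |Σ|/6 = 3401.0000
R_c = M/A = 3401.0000/397.0000 = 8.5668 mm
θ = 208° = 3.630285 rad
V = θ·R_c·A = 3.630285·8.5668·397.0000 = 12346.599 mm³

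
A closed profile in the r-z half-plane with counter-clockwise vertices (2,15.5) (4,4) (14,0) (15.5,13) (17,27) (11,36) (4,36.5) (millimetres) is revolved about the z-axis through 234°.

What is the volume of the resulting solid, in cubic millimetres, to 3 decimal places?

Profile (r,z), 7 vertices: (2,15.5) (4,4) (14,0) (15.5,13) (17,27) (11,36) (4,36.5)
edge 0: (2,15.5)→(4,4)  cross = 2·4 − 4·15.5 = -54.0000; (r_i+r_j)·cross = 6·-54.0000 = -324.0000
edge 1: (4,4)→(14,0)  cross = 4·0 − 14·4 = -56.0000; (r_i+r_j)·cross = 18·-56.0000 = -1008.0000
edge 2: (14,0)→(15.5,13)  cross = 14·13 − 15.5·0 = 182.0000; (r_i+r_j)·cross = 29.5·182.0000 = 5369.0000
edge 3: (15.5,13)→(17,27)  cross = 15.5·27 − 17·13 = 197.5000; (r_i+r_j)·cross = 32.5·197.5000 = 6418.7500
edge 4: (17,27)→(11,36)  cross = 17·36 − 11·27 = 315.0000; (r_i+r_j)·cross = 28·315.0000 = 8820.0000
edge 5: (11,36)→(4,36.5)  cross = 11·36.5 − 4·36 = 257.5000; (r_i+r_j)·cross = 15·257.5000 = 3862.5000
edge 6: (4,36.5)→(2,15.5)  cross = 4·15.5 − 2·36.5 = -11.0000; (r_i+r_j)·cross = 6·-11.0000 = -66.0000
Σcross = 831.0000 → A = |Σcross|/2 = 415.5000 mm²
Σ(r_i+r_j)·cross = 23072.2500 → first moment M = |Σ|/6 = 3845.3750
R_c = M/A = 3845.3750/415.5000 = 9.2548 mm
θ = 234° = 4.084070 rad
V = θ·R_c·A = 4.084070·9.2548·415.5000 = 15704.782 mm³

Volume = 15704.782 mm³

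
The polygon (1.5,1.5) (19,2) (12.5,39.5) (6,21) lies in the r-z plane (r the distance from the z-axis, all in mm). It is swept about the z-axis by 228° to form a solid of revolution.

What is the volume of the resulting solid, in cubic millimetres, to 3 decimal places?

Volume = 15011.106 mm³

Profile (r,z), 4 vertices: (1.5,1.5) (19,2) (12.5,39.5) (6,21)
edge 0: (1.5,1.5)→(19,2)  cross = 1.5·2 − 19·1.5 = -25.5000; (r_i+r_j)·cross = 20.5·-25.5000 = -522.7500
edge 1: (19,2)→(12.5,39.5)  cross = 19·39.5 − 12.5·2 = 725.5000; (r_i+r_j)·cross = 31.5·725.5000 = 22853.2500
edge 2: (12.5,39.5)→(6,21)  cross = 12.5·21 − 6·39.5 = 25.5000; (r_i+r_j)·cross = 18.5·25.5000 = 471.7500
edge 3: (6,21)→(1.5,1.5)  cross = 6·1.5 − 1.5·21 = -22.5000; (r_i+r_j)·cross = 7.5·-22.5000 = -168.7500
Σcross = 703.0000 → A = |Σcross|/2 = 351.5000 mm²
Σ(r_i+r_j)·cross = 22633.5000 → first moment M = |Σ|/6 = 3772.2500
R_c = M/A = 3772.2500/351.5000 = 10.7319 mm
θ = 228° = 3.979351 rad
V = θ·R_c·A = 3.979351·10.7319·351.5000 = 15011.106 mm³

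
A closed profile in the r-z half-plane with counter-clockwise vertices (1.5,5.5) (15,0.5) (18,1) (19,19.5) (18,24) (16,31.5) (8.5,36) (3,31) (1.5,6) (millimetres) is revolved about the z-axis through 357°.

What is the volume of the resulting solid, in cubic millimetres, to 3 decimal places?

Profile (r,z), 9 vertices: (1.5,5.5) (15,0.5) (18,1) (19,19.5) (18,24) (16,31.5) (8.5,36) (3,31) (1.5,6)
edge 0: (1.5,5.5)→(15,0.5)  cross = 1.5·0.5 − 15·5.5 = -81.7500; (r_i+r_j)·cross = 16.5·-81.7500 = -1348.8750
edge 1: (15,0.5)→(18,1)  cross = 15·1 − 18·0.5 = 6.0000; (r_i+r_j)·cross = 33·6.0000 = 198.0000
edge 2: (18,1)→(19,19.5)  cross = 18·19.5 − 19·1 = 332.0000; (r_i+r_j)·cross = 37·332.0000 = 12284.0000
edge 3: (19,19.5)→(18,24)  cross = 19·24 − 18·19.5 = 105.0000; (r_i+r_j)·cross = 37·105.0000 = 3885.0000
edge 4: (18,24)→(16,31.5)  cross = 18·31.5 − 16·24 = 183.0000; (r_i+r_j)·cross = 34·183.0000 = 6222.0000
edge 5: (16,31.5)→(8.5,36)  cross = 16·36 − 8.5·31.5 = 308.2500; (r_i+r_j)·cross = 24.5·308.2500 = 7552.1250
edge 6: (8.5,36)→(3,31)  cross = 8.5·31 − 3·36 = 155.5000; (r_i+r_j)·cross = 11.5·155.5000 = 1788.2500
edge 7: (3,31)→(1.5,6)  cross = 3·6 − 1.5·31 = -28.5000; (r_i+r_j)·cross = 4.5·-28.5000 = -128.2500
edge 8: (1.5,6)→(1.5,5.5)  cross = 1.5·5.5 − 1.5·6 = -0.7500; (r_i+r_j)·cross = 3·-0.7500 = -2.2500
Σcross = 978.7500 → A = |Σcross|/2 = 489.3750 mm²
Σ(r_i+r_j)·cross = 30450.0000 → first moment M = |Σ|/6 = 5075.0000
R_c = M/A = 5075.0000/489.3750 = 10.3704 mm
θ = 357° = 6.230825 rad
V = θ·R_c·A = 6.230825·10.3704·489.3750 = 31621.439 mm³

Volume = 31621.439 mm³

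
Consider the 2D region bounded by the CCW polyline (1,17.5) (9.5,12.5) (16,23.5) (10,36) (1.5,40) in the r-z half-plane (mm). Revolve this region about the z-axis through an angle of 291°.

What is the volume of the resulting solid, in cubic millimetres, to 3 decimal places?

Profile (r,z), 5 vertices: (1,17.5) (9.5,12.5) (16,23.5) (10,36) (1.5,40)
edge 0: (1,17.5)→(9.5,12.5)  cross = 1·12.5 − 9.5·17.5 = -153.7500; (r_i+r_j)·cross = 10.5·-153.7500 = -1614.3750
edge 1: (9.5,12.5)→(16,23.5)  cross = 9.5·23.5 − 16·12.5 = 23.2500; (r_i+r_j)·cross = 25.5·23.2500 = 592.8750
edge 2: (16,23.5)→(10,36)  cross = 16·36 − 10·23.5 = 341.0000; (r_i+r_j)·cross = 26·341.0000 = 8866.0000
edge 3: (10,36)→(1.5,40)  cross = 10·40 − 1.5·36 = 346.0000; (r_i+r_j)·cross = 11.5·346.0000 = 3979.0000
edge 4: (1.5,40)→(1,17.5)  cross = 1.5·17.5 − 1·40 = -13.7500; (r_i+r_j)·cross = 2.5·-13.7500 = -34.3750
Σcross = 542.7500 → A = |Σcross|/2 = 271.3750 mm²
Σ(r_i+r_j)·cross = 11789.1250 → first moment M = |Σ|/6 = 1964.8542
R_c = M/A = 1964.8542/271.3750 = 7.2404 mm
θ = 291° = 5.078908 rad
V = θ·R_c·A = 5.078908·7.2404·271.3750 = 9979.314 mm³

Volume = 9979.314 mm³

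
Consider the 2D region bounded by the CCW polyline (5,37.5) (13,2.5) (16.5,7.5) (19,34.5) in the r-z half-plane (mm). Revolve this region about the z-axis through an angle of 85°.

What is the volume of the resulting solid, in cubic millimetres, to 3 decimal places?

Volume = 5246.503 mm³

Profile (r,z), 4 vertices: (5,37.5) (13,2.5) (16.5,7.5) (19,34.5)
edge 0: (5,37.5)→(13,2.5)  cross = 5·2.5 − 13·37.5 = -475.0000; (r_i+r_j)·cross = 18·-475.0000 = -8550.0000
edge 1: (13,2.5)→(16.5,7.5)  cross = 13·7.5 − 16.5·2.5 = 56.2500; (r_i+r_j)·cross = 29.5·56.2500 = 1659.3750
edge 2: (16.5,7.5)→(19,34.5)  cross = 16.5·34.5 − 19·7.5 = 426.7500; (r_i+r_j)·cross = 35.5·426.7500 = 15149.6250
edge 3: (19,34.5)→(5,37.5)  cross = 19·37.5 − 5·34.5 = 540.0000; (r_i+r_j)·cross = 24·540.0000 = 12960.0000
Σcross = 548.0000 → A = |Σcross|/2 = 274.0000 mm²
Σ(r_i+r_j)·cross = 21219.0000 → first moment M = |Σ|/6 = 3536.5000
R_c = M/A = 3536.5000/274.0000 = 12.9069 mm
θ = 85° = 1.483530 rad
V = θ·R_c·A = 1.483530·12.9069·274.0000 = 5246.503 mm³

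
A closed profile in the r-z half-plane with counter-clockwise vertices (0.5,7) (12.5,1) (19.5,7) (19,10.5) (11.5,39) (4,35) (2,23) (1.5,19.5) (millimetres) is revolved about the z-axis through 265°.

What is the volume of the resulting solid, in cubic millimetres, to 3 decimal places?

Profile (r,z), 8 vertices: (0.5,7) (12.5,1) (19.5,7) (19,10.5) (11.5,39) (4,35) (2,23) (1.5,19.5)
edge 0: (0.5,7)→(12.5,1)  cross = 0.5·1 − 12.5·7 = -87.0000; (r_i+r_j)·cross = 13·-87.0000 = -1131.0000
edge 1: (12.5,1)→(19.5,7)  cross = 12.5·7 − 19.5·1 = 68.0000; (r_i+r_j)·cross = 32·68.0000 = 2176.0000
edge 2: (19.5,7)→(19,10.5)  cross = 19.5·10.5 − 19·7 = 71.7500; (r_i+r_j)·cross = 38.5·71.7500 = 2762.3750
edge 3: (19,10.5)→(11.5,39)  cross = 19·39 − 11.5·10.5 = 620.2500; (r_i+r_j)·cross = 30.5·620.2500 = 18917.6250
edge 4: (11.5,39)→(4,35)  cross = 11.5·35 − 4·39 = 246.5000; (r_i+r_j)·cross = 15.5·246.5000 = 3820.7500
edge 5: (4,35)→(2,23)  cross = 4·23 − 2·35 = 22.0000; (r_i+r_j)·cross = 6·22.0000 = 132.0000
edge 6: (2,23)→(1.5,19.5)  cross = 2·19.5 − 1.5·23 = 4.5000; (r_i+r_j)·cross = 3.5·4.5000 = 15.7500
edge 7: (1.5,19.5)→(0.5,7)  cross = 1.5·7 − 0.5·19.5 = 0.7500; (r_i+r_j)·cross = 2·0.7500 = 1.5000
Σcross = 946.7500 → A = |Σcross|/2 = 473.3750 mm²
Σ(r_i+r_j)·cross = 26695.0000 → first moment M = |Σ|/6 = 4449.1667
R_c = M/A = 4449.1667/473.3750 = 9.3988 mm
θ = 265° = 4.625123 rad
V = θ·R_c·A = 4.625123·9.3988·473.3750 = 20577.941 mm³

Volume = 20577.941 mm³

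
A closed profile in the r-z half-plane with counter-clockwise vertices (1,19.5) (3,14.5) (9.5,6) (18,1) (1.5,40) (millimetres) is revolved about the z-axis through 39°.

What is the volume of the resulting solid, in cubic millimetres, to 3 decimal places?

Profile (r,z), 5 vertices: (1,19.5) (3,14.5) (9.5,6) (18,1) (1.5,40)
edge 0: (1,19.5)→(3,14.5)  cross = 1·14.5 − 3·19.5 = -44.0000; (r_i+r_j)·cross = 4·-44.0000 = -176.0000
edge 1: (3,14.5)→(9.5,6)  cross = 3·6 − 9.5·14.5 = -119.7500; (r_i+r_j)·cross = 12.5·-119.7500 = -1496.8750
edge 2: (9.5,6)→(18,1)  cross = 9.5·1 − 18·6 = -98.5000; (r_i+r_j)·cross = 27.5·-98.5000 = -2708.7500
edge 3: (18,1)→(1.5,40)  cross = 18·40 − 1.5·1 = 718.5000; (r_i+r_j)·cross = 19.5·718.5000 = 14010.7500
edge 4: (1.5,40)→(1,19.5)  cross = 1.5·19.5 − 1·40 = -10.7500; (r_i+r_j)·cross = 2.5·-10.7500 = -26.8750
Σcross = 445.5000 → A = |Σcross|/2 = 222.7500 mm²
Σ(r_i+r_j)·cross = 9602.2500 → first moment M = |Σ|/6 = 1600.3750
R_c = M/A = 1600.3750/222.7500 = 7.1846 mm
θ = 39° = 0.680678 rad
V = θ·R_c·A = 0.680678·7.1846·222.7500 = 1089.341 mm³

Volume = 1089.341 mm³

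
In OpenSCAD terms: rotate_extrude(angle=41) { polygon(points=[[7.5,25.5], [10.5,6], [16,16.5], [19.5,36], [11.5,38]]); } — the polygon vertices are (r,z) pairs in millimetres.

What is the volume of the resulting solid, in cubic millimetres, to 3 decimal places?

Profile (r,z), 5 vertices: (7.5,25.5) (10.5,6) (16,16.5) (19.5,36) (11.5,38)
edge 0: (7.5,25.5)→(10.5,6)  cross = 7.5·6 − 10.5·25.5 = -222.7500; (r_i+r_j)·cross = 18·-222.7500 = -4009.5000
edge 1: (10.5,6)→(16,16.5)  cross = 10.5·16.5 − 16·6 = 77.2500; (r_i+r_j)·cross = 26.5·77.2500 = 2047.1250
edge 2: (16,16.5)→(19.5,36)  cross = 16·36 − 19.5·16.5 = 254.2500; (r_i+r_j)·cross = 35.5·254.2500 = 9025.8750
edge 3: (19.5,36)→(11.5,38)  cross = 19.5·38 − 11.5·36 = 327.0000; (r_i+r_j)·cross = 31·327.0000 = 10137.0000
edge 4: (11.5,38)→(7.5,25.5)  cross = 11.5·25.5 − 7.5·38 = 8.2500; (r_i+r_j)·cross = 19·8.2500 = 156.7500
Σcross = 444.0000 → A = |Σcross|/2 = 222.0000 mm²
Σ(r_i+r_j)·cross = 17357.2500 → first moment M = |Σ|/6 = 2892.8750
R_c = M/A = 2892.8750/222.0000 = 13.0310 mm
θ = 41° = 0.715585 rad
V = θ·R_c·A = 0.715585·13.0310·222.0000 = 2070.098 mm³

Volume = 2070.098 mm³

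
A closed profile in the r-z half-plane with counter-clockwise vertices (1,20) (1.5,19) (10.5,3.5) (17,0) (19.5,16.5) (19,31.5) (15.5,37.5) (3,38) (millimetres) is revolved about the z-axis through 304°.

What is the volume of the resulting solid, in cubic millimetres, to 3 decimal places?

Volume = 30474.973 mm³

Profile (r,z), 8 vertices: (1,20) (1.5,19) (10.5,3.5) (17,0) (19.5,16.5) (19,31.5) (15.5,37.5) (3,38)
edge 0: (1,20)→(1.5,19)  cross = 1·19 − 1.5·20 = -11.0000; (r_i+r_j)·cross = 2.5·-11.0000 = -27.5000
edge 1: (1.5,19)→(10.5,3.5)  cross = 1.5·3.5 − 10.5·19 = -194.2500; (r_i+r_j)·cross = 12·-194.2500 = -2331.0000
edge 2: (10.5,3.5)→(17,0)  cross = 10.5·0 − 17·3.5 = -59.5000; (r_i+r_j)·cross = 27.5·-59.5000 = -1636.2500
edge 3: (17,0)→(19.5,16.5)  cross = 17·16.5 − 19.5·0 = 280.5000; (r_i+r_j)·cross = 36.5·280.5000 = 10238.2500
edge 4: (19.5,16.5)→(19,31.5)  cross = 19.5·31.5 − 19·16.5 = 300.7500; (r_i+r_j)·cross = 38.5·300.7500 = 11578.8750
edge 5: (19,31.5)→(15.5,37.5)  cross = 19·37.5 − 15.5·31.5 = 224.2500; (r_i+r_j)·cross = 34.5·224.2500 = 7736.6250
edge 6: (15.5,37.5)→(3,38)  cross = 15.5·38 − 3·37.5 = 476.5000; (r_i+r_j)·cross = 18.5·476.5000 = 8815.2500
edge 7: (3,38)→(1,20)  cross = 3·20 − 1·38 = 22.0000; (r_i+r_j)·cross = 4·22.0000 = 88.0000
Σcross = 1039.2500 → A = |Σcross|/2 = 519.6250 mm²
Σ(r_i+r_j)·cross = 34462.2500 → first moment M = |Σ|/6 = 5743.7083
R_c = M/A = 5743.7083/519.6250 = 11.0536 mm
θ = 304° = 5.305801 rad
V = θ·R_c·A = 5.305801·11.0536·519.6250 = 30474.973 mm³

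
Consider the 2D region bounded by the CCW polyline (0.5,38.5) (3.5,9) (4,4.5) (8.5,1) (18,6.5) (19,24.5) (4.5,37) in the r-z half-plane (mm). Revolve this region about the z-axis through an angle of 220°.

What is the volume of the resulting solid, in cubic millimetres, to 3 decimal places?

Volume = 16854.470 mm³

Profile (r,z), 7 vertices: (0.5,38.5) (3.5,9) (4,4.5) (8.5,1) (18,6.5) (19,24.5) (4.5,37)
edge 0: (0.5,38.5)→(3.5,9)  cross = 0.5·9 − 3.5·38.5 = -130.2500; (r_i+r_j)·cross = 4·-130.2500 = -521.0000
edge 1: (3.5,9)→(4,4.5)  cross = 3.5·4.5 − 4·9 = -20.2500; (r_i+r_j)·cross = 7.5·-20.2500 = -151.8750
edge 2: (4,4.5)→(8.5,1)  cross = 4·1 − 8.5·4.5 = -34.2500; (r_i+r_j)·cross = 12.5·-34.2500 = -428.1250
edge 3: (8.5,1)→(18,6.5)  cross = 8.5·6.5 − 18·1 = 37.2500; (r_i+r_j)·cross = 26.5·37.2500 = 987.1250
edge 4: (18,6.5)→(19,24.5)  cross = 18·24.5 − 19·6.5 = 317.5000; (r_i+r_j)·cross = 37·317.5000 = 11747.5000
edge 5: (19,24.5)→(4.5,37)  cross = 19·37 − 4.5·24.5 = 592.7500; (r_i+r_j)·cross = 23.5·592.7500 = 13929.6250
edge 6: (4.5,37)→(0.5,38.5)  cross = 4.5·38.5 − 0.5·37 = 154.7500; (r_i+r_j)·cross = 5·154.7500 = 773.7500
Σcross = 917.5000 → A = |Σcross|/2 = 458.7500 mm²
Σ(r_i+r_j)·cross = 26337.0000 → first moment M = |Σ|/6 = 4389.5000
R_c = M/A = 4389.5000/458.7500 = 9.5684 mm
θ = 220° = 3.839724 rad
V = θ·R_c·A = 3.839724·9.5684·458.7500 = 16854.470 mm³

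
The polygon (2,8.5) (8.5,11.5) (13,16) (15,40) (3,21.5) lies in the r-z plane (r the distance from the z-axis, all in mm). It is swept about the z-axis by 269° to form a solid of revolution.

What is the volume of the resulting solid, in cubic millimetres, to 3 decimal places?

Profile (r,z), 5 vertices: (2,8.5) (8.5,11.5) (13,16) (15,40) (3,21.5)
edge 0: (2,8.5)→(8.5,11.5)  cross = 2·11.5 − 8.5·8.5 = -49.2500; (r_i+r_j)·cross = 10.5·-49.2500 = -517.1250
edge 1: (8.5,11.5)→(13,16)  cross = 8.5·16 − 13·11.5 = -13.5000; (r_i+r_j)·cross = 21.5·-13.5000 = -290.2500
edge 2: (13,16)→(15,40)  cross = 13·40 − 15·16 = 280.0000; (r_i+r_j)·cross = 28·280.0000 = 7840.0000
edge 3: (15,40)→(3,21.5)  cross = 15·21.5 − 3·40 = 202.5000; (r_i+r_j)·cross = 18·202.5000 = 3645.0000
edge 4: (3,21.5)→(2,8.5)  cross = 3·8.5 − 2·21.5 = -17.5000; (r_i+r_j)·cross = 5·-17.5000 = -87.5000
Σcross = 402.2500 → A = |Σcross|/2 = 201.1250 mm²
Σ(r_i+r_j)·cross = 10590.1250 → first moment M = |Σ|/6 = 1765.0208
R_c = M/A = 1765.0208/201.1250 = 8.7757 mm
θ = 269° = 4.694936 rad
V = θ·R_c·A = 4.694936·8.7757·201.1250 = 8286.659 mm³

Volume = 8286.659 mm³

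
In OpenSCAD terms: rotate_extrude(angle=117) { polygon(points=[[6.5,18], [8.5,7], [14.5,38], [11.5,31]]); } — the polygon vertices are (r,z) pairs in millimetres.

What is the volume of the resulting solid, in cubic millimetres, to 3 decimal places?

Profile (r,z), 4 vertices: (6.5,18) (8.5,7) (14.5,38) (11.5,31)
edge 0: (6.5,18)→(8.5,7)  cross = 6.5·7 − 8.5·18 = -107.5000; (r_i+r_j)·cross = 15·-107.5000 = -1612.5000
edge 1: (8.5,7)→(14.5,38)  cross = 8.5·38 − 14.5·7 = 221.5000; (r_i+r_j)·cross = 23·221.5000 = 5094.5000
edge 2: (14.5,38)→(11.5,31)  cross = 14.5·31 − 11.5·38 = 12.5000; (r_i+r_j)·cross = 26·12.5000 = 325.0000
edge 3: (11.5,31)→(6.5,18)  cross = 11.5·18 − 6.5·31 = 5.5000; (r_i+r_j)·cross = 18·5.5000 = 99.0000
Σcross = 132.0000 → A = |Σcross|/2 = 66.0000 mm²
Σ(r_i+r_j)·cross = 3906.0000 → first moment M = |Σ|/6 = 651.0000
R_c = M/A = 651.0000/66.0000 = 9.8636 mm
θ = 117° = 2.042035 rad
V = θ·R_c·A = 2.042035·9.8636·66.0000 = 1329.365 mm³

Volume = 1329.365 mm³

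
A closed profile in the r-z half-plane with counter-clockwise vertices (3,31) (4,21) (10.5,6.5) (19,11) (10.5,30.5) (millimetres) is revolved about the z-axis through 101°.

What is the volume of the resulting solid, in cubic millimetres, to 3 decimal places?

Volume = 3926.231 mm³

Profile (r,z), 5 vertices: (3,31) (4,21) (10.5,6.5) (19,11) (10.5,30.5)
edge 0: (3,31)→(4,21)  cross = 3·21 − 4·31 = -61.0000; (r_i+r_j)·cross = 7·-61.0000 = -427.0000
edge 1: (4,21)→(10.5,6.5)  cross = 4·6.5 − 10.5·21 = -194.5000; (r_i+r_j)·cross = 14.5·-194.5000 = -2820.2500
edge 2: (10.5,6.5)→(19,11)  cross = 10.5·11 − 19·6.5 = -8.0000; (r_i+r_j)·cross = 29.5·-8.0000 = -236.0000
edge 3: (19,11)→(10.5,30.5)  cross = 19·30.5 − 10.5·11 = 464.0000; (r_i+r_j)·cross = 29.5·464.0000 = 13688.0000
edge 4: (10.5,30.5)→(3,31)  cross = 10.5·31 − 3·30.5 = 234.0000; (r_i+r_j)·cross = 13.5·234.0000 = 3159.0000
Σcross = 434.5000 → A = |Σcross|/2 = 217.2500 mm²
Σ(r_i+r_j)·cross = 13363.7500 → first moment M = |Σ|/6 = 2227.2917
R_c = M/A = 2227.2917/217.2500 = 10.2522 mm
θ = 101° = 1.762783 rad
V = θ·R_c·A = 1.762783·10.2522·217.2500 = 3926.231 mm³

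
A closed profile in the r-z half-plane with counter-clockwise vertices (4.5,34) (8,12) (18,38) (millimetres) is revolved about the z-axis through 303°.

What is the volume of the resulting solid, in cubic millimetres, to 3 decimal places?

Profile (r,z), 3 vertices: (4.5,34) (8,12) (18,38)
edge 0: (4.5,34)→(8,12)  cross = 4.5·12 − 8·34 = -218.0000; (r_i+r_j)·cross = 12.5·-218.0000 = -2725.0000
edge 1: (8,12)→(18,38)  cross = 8·38 − 18·12 = 88.0000; (r_i+r_j)·cross = 26·88.0000 = 2288.0000
edge 2: (18,38)→(4.5,34)  cross = 18·34 − 4.5·38 = 441.0000; (r_i+r_j)·cross = 22.5·441.0000 = 9922.5000
Σcross = 311.0000 → A = |Σcross|/2 = 155.5000 mm²
Σ(r_i+r_j)·cross = 9485.5000 → first moment M = |Σ|/6 = 1580.9167
R_c = M/A = 1580.9167/155.5000 = 10.1667 mm
θ = 303° = 5.288348 rad
V = θ·R_c·A = 5.288348·10.1667·155.5000 = 8360.437 mm³

Volume = 8360.437 mm³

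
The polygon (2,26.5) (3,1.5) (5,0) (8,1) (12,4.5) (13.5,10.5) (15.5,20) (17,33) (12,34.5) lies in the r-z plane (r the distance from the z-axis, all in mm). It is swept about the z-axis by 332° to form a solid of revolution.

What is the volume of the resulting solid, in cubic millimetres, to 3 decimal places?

Profile (r,z), 9 vertices: (2,26.5) (3,1.5) (5,0) (8,1) (12,4.5) (13.5,10.5) (15.5,20) (17,33) (12,34.5)
edge 0: (2,26.5)→(3,1.5)  cross = 2·1.5 − 3·26.5 = -76.5000; (r_i+r_j)·cross = 5·-76.5000 = -382.5000
edge 1: (3,1.5)→(5,0)  cross = 3·0 − 5·1.5 = -7.5000; (r_i+r_j)·cross = 8·-7.5000 = -60.0000
edge 2: (5,0)→(8,1)  cross = 5·1 − 8·0 = 5.0000; (r_i+r_j)·cross = 13·5.0000 = 65.0000
edge 3: (8,1)→(12,4.5)  cross = 8·4.5 − 12·1 = 24.0000; (r_i+r_j)·cross = 20·24.0000 = 480.0000
edge 4: (12,4.5)→(13.5,10.5)  cross = 12·10.5 − 13.5·4.5 = 65.2500; (r_i+r_j)·cross = 25.5·65.2500 = 1663.8750
edge 5: (13.5,10.5)→(15.5,20)  cross = 13.5·20 − 15.5·10.5 = 107.2500; (r_i+r_j)·cross = 29·107.2500 = 3110.2500
edge 6: (15.5,20)→(17,33)  cross = 15.5·33 − 17·20 = 171.5000; (r_i+r_j)·cross = 32.5·171.5000 = 5573.7500
edge 7: (17,33)→(12,34.5)  cross = 17·34.5 − 12·33 = 190.5000; (r_i+r_j)·cross = 29·190.5000 = 5524.5000
edge 8: (12,34.5)→(2,26.5)  cross = 12·26.5 − 2·34.5 = 249.0000; (r_i+r_j)·cross = 14·249.0000 = 3486.0000
Σcross = 728.5000 → A = |Σcross|/2 = 364.2500 mm²
Σ(r_i+r_j)·cross = 19460.8750 → first moment M = |Σ|/6 = 3243.4792
R_c = M/A = 3243.4792/364.2500 = 8.9045 mm
θ = 332° = 5.794493 rad
V = θ·R_c·A = 5.794493·8.9045·364.2500 = 18794.318 mm³

Volume = 18794.318 mm³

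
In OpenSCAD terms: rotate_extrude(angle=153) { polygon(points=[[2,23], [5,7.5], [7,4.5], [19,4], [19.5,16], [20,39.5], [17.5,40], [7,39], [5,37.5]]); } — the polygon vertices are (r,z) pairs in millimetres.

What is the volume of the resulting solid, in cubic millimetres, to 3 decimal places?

Volume = 17339.608 mm³

Profile (r,z), 9 vertices: (2,23) (5,7.5) (7,4.5) (19,4) (19.5,16) (20,39.5) (17.5,40) (7,39) (5,37.5)
edge 0: (2,23)→(5,7.5)  cross = 2·7.5 − 5·23 = -100.0000; (r_i+r_j)·cross = 7·-100.0000 = -700.0000
edge 1: (5,7.5)→(7,4.5)  cross = 5·4.5 − 7·7.5 = -30.0000; (r_i+r_j)·cross = 12·-30.0000 = -360.0000
edge 2: (7,4.5)→(19,4)  cross = 7·4 − 19·4.5 = -57.5000; (r_i+r_j)·cross = 26·-57.5000 = -1495.0000
edge 3: (19,4)→(19.5,16)  cross = 19·16 − 19.5·4 = 226.0000; (r_i+r_j)·cross = 38.5·226.0000 = 8701.0000
edge 4: (19.5,16)→(20,39.5)  cross = 19.5·39.5 − 20·16 = 450.2500; (r_i+r_j)·cross = 39.5·450.2500 = 17784.8750
edge 5: (20,39.5)→(17.5,40)  cross = 20·40 − 17.5·39.5 = 108.7500; (r_i+r_j)·cross = 37.5·108.7500 = 4078.1250
edge 6: (17.5,40)→(7,39)  cross = 17.5·39 − 7·40 = 402.5000; (r_i+r_j)·cross = 24.5·402.5000 = 9861.2500
edge 7: (7,39)→(5,37.5)  cross = 7·37.5 − 5·39 = 67.5000; (r_i+r_j)·cross = 12·67.5000 = 810.0000
edge 8: (5,37.5)→(2,23)  cross = 5·23 − 2·37.5 = 40.0000; (r_i+r_j)·cross = 7·40.0000 = 280.0000
Σcross = 1107.5000 → A = |Σcross|/2 = 553.7500 mm²
Σ(r_i+r_j)·cross = 38960.2500 → first moment M = |Σ|/6 = 6493.3750
R_c = M/A = 6493.3750/553.7500 = 11.7262 mm
θ = 153° = 2.670354 rad
V = θ·R_c·A = 2.670354·11.7262·553.7500 = 17339.608 mm³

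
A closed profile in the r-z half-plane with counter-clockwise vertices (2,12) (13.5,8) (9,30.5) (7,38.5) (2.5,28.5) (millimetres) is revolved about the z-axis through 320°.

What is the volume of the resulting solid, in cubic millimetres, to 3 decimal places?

Volume = 7789.986 mm³

Profile (r,z), 5 vertices: (2,12) (13.5,8) (9,30.5) (7,38.5) (2.5,28.5)
edge 0: (2,12)→(13.5,8)  cross = 2·8 − 13.5·12 = -146.0000; (r_i+r_j)·cross = 15.5·-146.0000 = -2263.0000
edge 1: (13.5,8)→(9,30.5)  cross = 13.5·30.5 − 9·8 = 339.7500; (r_i+r_j)·cross = 22.5·339.7500 = 7644.3750
edge 2: (9,30.5)→(7,38.5)  cross = 9·38.5 − 7·30.5 = 133.0000; (r_i+r_j)·cross = 16·133.0000 = 2128.0000
edge 3: (7,38.5)→(2.5,28.5)  cross = 7·28.5 − 2.5·38.5 = 103.2500; (r_i+r_j)·cross = 9.5·103.2500 = 980.8750
edge 4: (2.5,28.5)→(2,12)  cross = 2.5·12 − 2·28.5 = -27.0000; (r_i+r_j)·cross = 4.5·-27.0000 = -121.5000
Σcross = 403.0000 → A = |Σcross|/2 = 201.5000 mm²
Σ(r_i+r_j)·cross = 8368.7500 → first moment M = |Σ|/6 = 1394.7917
R_c = M/A = 1394.7917/201.5000 = 6.9220 mm
θ = 320° = 5.585054 rad
V = θ·R_c·A = 5.585054·6.9220·201.5000 = 7789.986 mm³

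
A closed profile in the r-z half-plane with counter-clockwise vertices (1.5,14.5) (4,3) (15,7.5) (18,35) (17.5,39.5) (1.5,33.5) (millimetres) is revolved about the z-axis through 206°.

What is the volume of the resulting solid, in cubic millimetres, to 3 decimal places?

Profile (r,z), 6 vertices: (1.5,14.5) (4,3) (15,7.5) (18,35) (17.5,39.5) (1.5,33.5)
edge 0: (1.5,14.5)→(4,3)  cross = 1.5·3 − 4·14.5 = -53.5000; (r_i+r_j)·cross = 5.5·-53.5000 = -294.2500
edge 1: (4,3)→(15,7.5)  cross = 4·7.5 − 15·3 = -15.0000; (r_i+r_j)·cross = 19·-15.0000 = -285.0000
edge 2: (15,7.5)→(18,35)  cross = 15·35 − 18·7.5 = 390.0000; (r_i+r_j)·cross = 33·390.0000 = 12870.0000
edge 3: (18,35)→(17.5,39.5)  cross = 18·39.5 − 17.5·35 = 98.5000; (r_i+r_j)·cross = 35.5·98.5000 = 3496.7500
edge 4: (17.5,39.5)→(1.5,33.5)  cross = 17.5·33.5 − 1.5·39.5 = 527.0000; (r_i+r_j)·cross = 19·527.0000 = 10013.0000
edge 5: (1.5,33.5)→(1.5,14.5)  cross = 1.5·14.5 − 1.5·33.5 = -28.5000; (r_i+r_j)·cross = 3·-28.5000 = -85.5000
Σcross = 918.5000 → A = |Σcross|/2 = 459.2500 mm²
Σ(r_i+r_j)·cross = 25715.0000 → first moment M = |Σ|/6 = 4285.8333
R_c = M/A = 4285.8333/459.2500 = 9.3322 mm
θ = 206° = 3.595378 rad
V = θ·R_c·A = 3.595378·9.3322·459.2500 = 15409.192 mm³

Volume = 15409.192 mm³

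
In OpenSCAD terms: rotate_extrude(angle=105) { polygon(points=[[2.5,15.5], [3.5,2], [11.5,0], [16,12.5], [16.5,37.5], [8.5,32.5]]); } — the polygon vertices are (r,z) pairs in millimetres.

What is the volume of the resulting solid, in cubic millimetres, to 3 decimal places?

Volume = 6750.824 mm³

Profile (r,z), 6 vertices: (2.5,15.5) (3.5,2) (11.5,0) (16,12.5) (16.5,37.5) (8.5,32.5)
edge 0: (2.5,15.5)→(3.5,2)  cross = 2.5·2 − 3.5·15.5 = -49.2500; (r_i+r_j)·cross = 6·-49.2500 = -295.5000
edge 1: (3.5,2)→(11.5,0)  cross = 3.5·0 − 11.5·2 = -23.0000; (r_i+r_j)·cross = 15·-23.0000 = -345.0000
edge 2: (11.5,0)→(16,12.5)  cross = 11.5·12.5 − 16·0 = 143.7500; (r_i+r_j)·cross = 27.5·143.7500 = 3953.1250
edge 3: (16,12.5)→(16.5,37.5)  cross = 16·37.5 − 16.5·12.5 = 393.7500; (r_i+r_j)·cross = 32.5·393.7500 = 12796.8750
edge 4: (16.5,37.5)→(8.5,32.5)  cross = 16.5·32.5 − 8.5·37.5 = 217.5000; (r_i+r_j)·cross = 25·217.5000 = 5437.5000
edge 5: (8.5,32.5)→(2.5,15.5)  cross = 8.5·15.5 − 2.5·32.5 = 50.5000; (r_i+r_j)·cross = 11·50.5000 = 555.5000
Σcross = 733.2500 → A = |Σcross|/2 = 366.6250 mm²
Σ(r_i+r_j)·cross = 22102.5000 → first moment M = |Σ|/6 = 3683.7500
R_c = M/A = 3683.7500/366.6250 = 10.0477 mm
θ = 105° = 1.832596 rad
V = θ·R_c·A = 1.832596·10.0477·366.6250 = 6750.824 mm³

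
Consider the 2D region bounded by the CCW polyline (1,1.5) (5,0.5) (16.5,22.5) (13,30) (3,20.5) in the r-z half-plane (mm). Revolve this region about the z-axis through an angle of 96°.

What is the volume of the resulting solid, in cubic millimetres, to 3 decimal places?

Profile (r,z), 5 vertices: (1,1.5) (5,0.5) (16.5,22.5) (13,30) (3,20.5)
edge 0: (1,1.5)→(5,0.5)  cross = 1·0.5 − 5·1.5 = -7.0000; (r_i+r_j)·cross = 6·-7.0000 = -42.0000
edge 1: (5,0.5)→(16.5,22.5)  cross = 5·22.5 − 16.5·0.5 = 104.2500; (r_i+r_j)·cross = 21.5·104.2500 = 2241.3750
edge 2: (16.5,22.5)→(13,30)  cross = 16.5·30 − 13·22.5 = 202.5000; (r_i+r_j)·cross = 29.5·202.5000 = 5973.7500
edge 3: (13,30)→(3,20.5)  cross = 13·20.5 − 3·30 = 176.5000; (r_i+r_j)·cross = 16·176.5000 = 2824.0000
edge 4: (3,20.5)→(1,1.5)  cross = 3·1.5 − 1·20.5 = -16.0000; (r_i+r_j)·cross = 4·-16.0000 = -64.0000
Σcross = 460.2500 → A = |Σcross|/2 = 230.1250 mm²
Σ(r_i+r_j)·cross = 10933.1250 → first moment M = |Σ|/6 = 1822.1875
R_c = M/A = 1822.1875/230.1250 = 7.9183 mm
θ = 96° = 1.675516 rad
V = θ·R_c·A = 1.675516·7.9183·230.1250 = 3053.104 mm³

Volume = 3053.104 mm³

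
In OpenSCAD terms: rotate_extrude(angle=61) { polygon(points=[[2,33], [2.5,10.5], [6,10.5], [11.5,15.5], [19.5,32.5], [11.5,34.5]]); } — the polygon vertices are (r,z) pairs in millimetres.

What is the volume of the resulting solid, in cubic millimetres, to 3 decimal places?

Profile (r,z), 6 vertices: (2,33) (2.5,10.5) (6,10.5) (11.5,15.5) (19.5,32.5) (11.5,34.5)
edge 0: (2,33)→(2.5,10.5)  cross = 2·10.5 − 2.5·33 = -61.5000; (r_i+r_j)·cross = 4.5·-61.5000 = -276.7500
edge 1: (2.5,10.5)→(6,10.5)  cross = 2.5·10.5 − 6·10.5 = -36.7500; (r_i+r_j)·cross = 8.5·-36.7500 = -312.3750
edge 2: (6,10.5)→(11.5,15.5)  cross = 6·15.5 − 11.5·10.5 = -27.7500; (r_i+r_j)·cross = 17.5·-27.7500 = -485.6250
edge 3: (11.5,15.5)→(19.5,32.5)  cross = 11.5·32.5 − 19.5·15.5 = 71.5000; (r_i+r_j)·cross = 31·71.5000 = 2216.5000
edge 4: (19.5,32.5)→(11.5,34.5)  cross = 19.5·34.5 − 11.5·32.5 = 299.0000; (r_i+r_j)·cross = 31·299.0000 = 9269.0000
edge 5: (11.5,34.5)→(2,33)  cross = 11.5·33 − 2·34.5 = 310.5000; (r_i+r_j)·cross = 13.5·310.5000 = 4191.7500
Σcross = 555.0000 → A = |Σcross|/2 = 277.5000 mm²
Σ(r_i+r_j)·cross = 14602.5000 → first moment M = |Σ|/6 = 2433.7500
R_c = M/A = 2433.7500/277.5000 = 8.7703 mm
θ = 61° = 1.064651 rad
V = θ·R_c·A = 1.064651·8.7703·277.5000 = 2591.094 mm³

Volume = 2591.094 mm³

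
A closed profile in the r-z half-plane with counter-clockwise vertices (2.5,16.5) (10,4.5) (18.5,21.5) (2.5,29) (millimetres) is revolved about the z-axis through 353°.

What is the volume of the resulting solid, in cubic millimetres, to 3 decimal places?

Profile (r,z), 4 vertices: (2.5,16.5) (10,4.5) (18.5,21.5) (2.5,29)
edge 0: (2.5,16.5)→(10,4.5)  cross = 2.5·4.5 − 10·16.5 = -153.7500; (r_i+r_j)·cross = 12.5·-153.7500 = -1921.8750
edge 1: (10,4.5)→(18.5,21.5)  cross = 10·21.5 − 18.5·4.5 = 131.7500; (r_i+r_j)·cross = 28.5·131.7500 = 3754.8750
edge 2: (18.5,21.5)→(2.5,29)  cross = 18.5·29 − 2.5·21.5 = 482.7500; (r_i+r_j)·cross = 21·482.7500 = 10137.7500
edge 3: (2.5,29)→(2.5,16.5)  cross = 2.5·16.5 − 2.5·29 = -31.2500; (r_i+r_j)·cross = 5·-31.2500 = -156.2500
Σcross = 429.5000 → A = |Σcross|/2 = 214.7500 mm²
Σ(r_i+r_j)·cross = 11814.5000 → first moment M = |Σ|/6 = 1969.0833
R_c = M/A = 1969.0833/214.7500 = 9.1692 mm
θ = 353° = 6.161012 rad
V = θ·R_c·A = 6.161012·9.1692·214.7500 = 12131.547 mm³

Volume = 12131.547 mm³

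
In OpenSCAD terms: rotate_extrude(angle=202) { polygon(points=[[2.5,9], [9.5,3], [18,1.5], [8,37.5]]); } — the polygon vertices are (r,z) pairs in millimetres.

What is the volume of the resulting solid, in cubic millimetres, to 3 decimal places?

Profile (r,z), 4 vertices: (2.5,9) (9.5,3) (18,1.5) (8,37.5)
edge 0: (2.5,9)→(9.5,3)  cross = 2.5·3 − 9.5·9 = -78.0000; (r_i+r_j)·cross = 12·-78.0000 = -936.0000
edge 1: (9.5,3)→(18,1.5)  cross = 9.5·1.5 − 18·3 = -39.7500; (r_i+r_j)·cross = 27.5·-39.7500 = -1093.1250
edge 2: (18,1.5)→(8,37.5)  cross = 18·37.5 − 8·1.5 = 663.0000; (r_i+r_j)·cross = 26·663.0000 = 17238.0000
edge 3: (8,37.5)→(2.5,9)  cross = 8·9 − 2.5·37.5 = -21.7500; (r_i+r_j)·cross = 10.5·-21.7500 = -228.3750
Σcross = 523.5000 → A = |Σcross|/2 = 261.7500 mm²
Σ(r_i+r_j)·cross = 14980.5000 → first moment M = |Σ|/6 = 2496.7500
R_c = M/A = 2496.7500/261.7500 = 9.5387 mm
θ = 202° = 3.525565 rad
V = θ·R_c·A = 3.525565·9.5387·261.7500 = 8802.455 mm³

Volume = 8802.455 mm³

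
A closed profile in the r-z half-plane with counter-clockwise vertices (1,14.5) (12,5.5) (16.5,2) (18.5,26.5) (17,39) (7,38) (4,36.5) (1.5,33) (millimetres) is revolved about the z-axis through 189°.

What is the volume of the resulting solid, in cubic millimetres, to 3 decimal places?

Volume = 16506.350 mm³

Profile (r,z), 8 vertices: (1,14.5) (12,5.5) (16.5,2) (18.5,26.5) (17,39) (7,38) (4,36.5) (1.5,33)
edge 0: (1,14.5)→(12,5.5)  cross = 1·5.5 − 12·14.5 = -168.5000; (r_i+r_j)·cross = 13·-168.5000 = -2190.5000
edge 1: (12,5.5)→(16.5,2)  cross = 12·2 − 16.5·5.5 = -66.7500; (r_i+r_j)·cross = 28.5·-66.7500 = -1902.3750
edge 2: (16.5,2)→(18.5,26.5)  cross = 16.5·26.5 − 18.5·2 = 400.2500; (r_i+r_j)·cross = 35·400.2500 = 14008.7500
edge 3: (18.5,26.5)→(17,39)  cross = 18.5·39 − 17·26.5 = 271.0000; (r_i+r_j)·cross = 35.5·271.0000 = 9620.5000
edge 4: (17,39)→(7,38)  cross = 17·38 − 7·39 = 373.0000; (r_i+r_j)·cross = 24·373.0000 = 8952.0000
edge 5: (7,38)→(4,36.5)  cross = 7·36.5 − 4·38 = 103.5000; (r_i+r_j)·cross = 11·103.5000 = 1138.5000
edge 6: (4,36.5)→(1.5,33)  cross = 4·33 − 1.5·36.5 = 77.2500; (r_i+r_j)·cross = 5.5·77.2500 = 424.8750
edge 7: (1.5,33)→(1,14.5)  cross = 1.5·14.5 − 1·33 = -11.2500; (r_i+r_j)·cross = 2.5·-11.2500 = -28.1250
Σcross = 978.5000 → A = |Σcross|/2 = 489.2500 mm²
Σ(r_i+r_j)·cross = 30023.6250 → first moment M = |Σ|/6 = 5003.9375
R_c = M/A = 5003.9375/489.2500 = 10.2278 mm
θ = 189° = 3.298672 rad
V = θ·R_c·A = 3.298672·10.2278·489.2500 = 16506.350 mm³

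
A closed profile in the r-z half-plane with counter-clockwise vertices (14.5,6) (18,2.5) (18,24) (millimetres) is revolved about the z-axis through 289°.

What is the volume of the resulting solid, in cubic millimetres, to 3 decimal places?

Profile (r,z), 3 vertices: (14.5,6) (18,2.5) (18,24)
edge 0: (14.5,6)→(18,2.5)  cross = 14.5·2.5 − 18·6 = -71.7500; (r_i+r_j)·cross = 32.5·-71.7500 = -2331.8750
edge 1: (18,2.5)→(18,24)  cross = 18·24 − 18·2.5 = 387.0000; (r_i+r_j)·cross = 36·387.0000 = 13932.0000
edge 2: (18,24)→(14.5,6)  cross = 18·6 − 14.5·24 = -240.0000; (r_i+r_j)·cross = 32.5·-240.0000 = -7800.0000
Σcross = 75.2500 → A = |Σcross|/2 = 37.6250 mm²
Σ(r_i+r_j)·cross = 3800.1250 → first moment M = |Σ|/6 = 633.3542
R_c = M/A = 633.3542/37.6250 = 16.8333 mm
θ = 289° = 5.044002 rad
V = θ·R_c·A = 5.044002·16.8333·37.6250 = 3194.639 mm³

Volume = 3194.639 mm³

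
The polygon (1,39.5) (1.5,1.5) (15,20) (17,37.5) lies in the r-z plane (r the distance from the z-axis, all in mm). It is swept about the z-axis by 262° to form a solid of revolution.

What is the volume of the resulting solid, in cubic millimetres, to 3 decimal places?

Volume = 14108.021 mm³

Profile (r,z), 4 vertices: (1,39.5) (1.5,1.5) (15,20) (17,37.5)
edge 0: (1,39.5)→(1.5,1.5)  cross = 1·1.5 − 1.5·39.5 = -57.7500; (r_i+r_j)·cross = 2.5·-57.7500 = -144.3750
edge 1: (1.5,1.5)→(15,20)  cross = 1.5·20 − 15·1.5 = 7.5000; (r_i+r_j)·cross = 16.5·7.5000 = 123.7500
edge 2: (15,20)→(17,37.5)  cross = 15·37.5 − 17·20 = 222.5000; (r_i+r_j)·cross = 32·222.5000 = 7120.0000
edge 3: (17,37.5)→(1,39.5)  cross = 17·39.5 − 1·37.5 = 634.0000; (r_i+r_j)·cross = 18·634.0000 = 11412.0000
Σcross = 806.2500 → A = |Σcross|/2 = 403.1250 mm²
Σ(r_i+r_j)·cross = 18511.3750 → first moment M = |Σ|/6 = 3085.2292
R_c = M/A = 3085.2292/403.1250 = 7.6533 mm
θ = 262° = 4.572763 rad
V = θ·R_c·A = 4.572763·7.6533·403.1250 = 14108.021 mm³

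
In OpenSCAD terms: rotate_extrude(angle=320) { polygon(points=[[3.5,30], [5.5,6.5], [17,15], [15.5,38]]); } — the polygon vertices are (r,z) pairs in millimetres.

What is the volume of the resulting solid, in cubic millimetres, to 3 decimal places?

Volume = 16602.968 mm³

Profile (r,z), 4 vertices: (3.5,30) (5.5,6.5) (17,15) (15.5,38)
edge 0: (3.5,30)→(5.5,6.5)  cross = 3.5·6.5 − 5.5·30 = -142.2500; (r_i+r_j)·cross = 9·-142.2500 = -1280.2500
edge 1: (5.5,6.5)→(17,15)  cross = 5.5·15 − 17·6.5 = -28.0000; (r_i+r_j)·cross = 22.5·-28.0000 = -630.0000
edge 2: (17,15)→(15.5,38)  cross = 17·38 − 15.5·15 = 413.5000; (r_i+r_j)·cross = 32.5·413.5000 = 13438.7500
edge 3: (15.5,38)→(3.5,30)  cross = 15.5·30 − 3.5·38 = 332.0000; (r_i+r_j)·cross = 19·332.0000 = 6308.0000
Σcross = 575.2500 → A = |Σcross|/2 = 287.6250 mm²
Σ(r_i+r_j)·cross = 17836.5000 → first moment M = |Σ|/6 = 2972.7500
R_c = M/A = 2972.7500/287.6250 = 10.3355 mm
θ = 320° = 5.585054 rad
V = θ·R_c·A = 5.585054·10.3355·287.6250 = 16602.968 mm³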